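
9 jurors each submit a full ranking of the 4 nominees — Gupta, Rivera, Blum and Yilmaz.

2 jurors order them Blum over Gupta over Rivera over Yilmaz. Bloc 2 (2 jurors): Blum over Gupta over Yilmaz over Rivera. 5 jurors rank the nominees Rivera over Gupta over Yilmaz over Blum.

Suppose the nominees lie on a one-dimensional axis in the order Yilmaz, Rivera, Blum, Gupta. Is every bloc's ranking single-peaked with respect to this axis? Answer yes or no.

no

Axis positions: Yilmaz=1, Rivera=2, Blum=3, Gupta=4.
Bloc 1 (peak Blum at position 3): ranking walks positions 3-4-2-1, expanding outward from the peak — single-peaked.
Bloc 2: ranking walks positions 3-4-1-2; Yilmaz is ranked above Rivera even though Rivera lies between Yilmaz and the peak Blum on the axis — preferences dip and rise again. Not single-peaked.
Bloc 3: ranking walks positions 2-4-1-3; Gupta is ranked above Blum even though Blum lies between Gupta and the peak Rivera on the axis — preferences dip and rise again. Not single-peaked.
Bloc 2 violates single-peakedness, so the profile is not single-peaked on this axis.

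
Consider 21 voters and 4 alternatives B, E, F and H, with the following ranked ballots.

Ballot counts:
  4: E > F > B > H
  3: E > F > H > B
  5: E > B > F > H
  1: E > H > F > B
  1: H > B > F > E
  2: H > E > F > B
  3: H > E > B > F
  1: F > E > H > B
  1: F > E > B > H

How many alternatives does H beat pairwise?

1

H against each rival (21 voters):
H–B: H 11–10.
H vs E: 1+2+3 = 6 for H, 15 for E — E by 15–6.
H vs F: H preferred on 1+1+2+3 = 7 ballots; F wins 14–7.
H beats B; loses to E, F — 1 pairwise win.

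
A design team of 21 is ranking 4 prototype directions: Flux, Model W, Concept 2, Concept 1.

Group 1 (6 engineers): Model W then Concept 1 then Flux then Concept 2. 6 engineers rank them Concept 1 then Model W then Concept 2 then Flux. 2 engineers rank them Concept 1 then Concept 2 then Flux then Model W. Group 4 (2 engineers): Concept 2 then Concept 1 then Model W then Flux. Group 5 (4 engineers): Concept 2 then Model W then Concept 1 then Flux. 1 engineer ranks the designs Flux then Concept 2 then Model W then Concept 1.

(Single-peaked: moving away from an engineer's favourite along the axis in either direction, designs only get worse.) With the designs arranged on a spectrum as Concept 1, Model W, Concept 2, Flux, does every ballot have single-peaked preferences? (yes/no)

Axis positions: Concept 1=1, Model W=2, Concept 2=3, Flux=4.
Group 1: ranking walks positions 2-1-4-3; Flux is ranked above Concept 2 even though Concept 2 lies between Flux and the peak Model W on the axis — preferences dip and rise again. Not single-peaked.
Group 2 (peak Concept 1 at position 1): ranking walks positions 1-2-3-4, expanding outward from the peak — single-peaked.
Group 3: ranking walks positions 1-3-4-2; Concept 2 is ranked above Model W even though Model W lies between Concept 2 and the peak Concept 1 on the axis — preferences dip and rise again. Not single-peaked.
Group 4: ranking walks positions 3-1-2-4; Concept 1 is ranked above Model W even though Model W lies between Concept 1 and the peak Concept 2 on the axis — preferences dip and rise again. Not single-peaked.
Group 5 (peak Concept 2 at position 3): ranking walks positions 3-2-1-4, expanding outward from the peak — single-peaked.
Group 6 (peak Flux at position 4): ranking walks positions 4-3-2-1, expanding outward from the peak — single-peaked.
Group 1 violates single-peakedness, so the profile is not single-peaked on this axis.

no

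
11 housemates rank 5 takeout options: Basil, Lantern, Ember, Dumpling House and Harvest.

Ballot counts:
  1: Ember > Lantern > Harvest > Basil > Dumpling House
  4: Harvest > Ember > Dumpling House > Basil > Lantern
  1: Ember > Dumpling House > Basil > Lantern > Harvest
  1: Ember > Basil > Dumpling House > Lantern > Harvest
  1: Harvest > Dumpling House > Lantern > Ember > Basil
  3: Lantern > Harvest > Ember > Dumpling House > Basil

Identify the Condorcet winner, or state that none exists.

none

Pairwise majorities:
Basil vs Lantern: 4+1+1 = 6 for Basil, 5 for Lantern — Basil by 6–5.
Basil vs Ember: Basil is ranked higher on 0 ballots, Ember on 11. Ember wins 11–0.
Basil vs Dumpling House: Basil is ranked higher on 1+1 = 2 ballots, Dumpling House on 9. Dumpling House wins 9–2.
Basil vs Harvest: 2 to 9, Harvest.
Lantern vs Ember: 4 to 7, Ember.
Lantern vs Dumpling House: 4 to 7, Dumpling House.
Lantern vs Harvest: 1+1+1+3 = 6 for Lantern, 5 for Harvest — Lantern by 6–5.
Ember vs Dumpling House: Ember is ranked higher on 1+4+1+1+3 = 10 ballots, Dumpling House on 1. Ember wins 10–1.
Ember vs Harvest: Ember is ranked higher on 1+1+1 = 3 ballots, Harvest on 8. Harvest wins 8–3.
Dumpling House vs Harvest: 1+1 = 2 for Dumpling House, 9 for Harvest — Harvest by 9–2.
Every restaurant loses at least once (Basil loses to Ember; Lantern loses to Basil; Ember loses to Harvest; Dumpling House loses to Ember; Harvest loses to Lantern). The majority relation contains the cycle Basil beats Lantern beats Harvest beats Basil, so there is no Condorcet winner.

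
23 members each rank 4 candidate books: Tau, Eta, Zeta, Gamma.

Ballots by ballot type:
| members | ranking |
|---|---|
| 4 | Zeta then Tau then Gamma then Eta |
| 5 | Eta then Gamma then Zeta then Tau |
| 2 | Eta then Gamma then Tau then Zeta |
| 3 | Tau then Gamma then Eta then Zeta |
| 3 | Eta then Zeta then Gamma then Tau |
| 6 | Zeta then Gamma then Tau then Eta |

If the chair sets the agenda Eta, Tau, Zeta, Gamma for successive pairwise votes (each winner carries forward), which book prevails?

Zeta

Round 1: Eta vs Tau — 10–13, Tau advances.
Round 2: Tau vs Zeta — 5–18, Zeta advances.
Round 3: Zeta vs Gamma — 13–10, Zeta advances.
Zeta survives the agenda.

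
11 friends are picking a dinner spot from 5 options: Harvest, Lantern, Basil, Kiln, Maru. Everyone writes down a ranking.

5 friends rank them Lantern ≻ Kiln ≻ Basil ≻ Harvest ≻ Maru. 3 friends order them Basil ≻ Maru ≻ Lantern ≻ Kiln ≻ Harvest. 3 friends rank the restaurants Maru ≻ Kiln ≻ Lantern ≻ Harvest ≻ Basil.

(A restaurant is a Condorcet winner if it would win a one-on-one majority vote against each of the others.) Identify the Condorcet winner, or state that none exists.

Check each pair by majority over 11 ballots:
Harvest vs Lantern: Lantern, 11–0.
Harvest vs Basil: Basil, 8–3.
Harvest vs Kiln: Kiln wins 11–0.
Harvest vs Maru: Maru, 6–5.
Lantern vs Basil: Lantern, 8–3.
Lantern vs Kiln: Lantern, 8–3.
Lantern–Maru: Maru 6–5.
Basil–Kiln: Kiln 8–3.
Basil–Maru: Basil 8–3.
Kiln–Maru: Maru 6–5.
Each restaurant drops at least one matchup (Harvest loses to Lantern; Lantern loses to Maru; Basil loses to Lantern; Kiln loses to Lantern; Maru loses to Basil); the cycle Lantern > Basil > Maru > Lantern rules out a Condorcet winner.

none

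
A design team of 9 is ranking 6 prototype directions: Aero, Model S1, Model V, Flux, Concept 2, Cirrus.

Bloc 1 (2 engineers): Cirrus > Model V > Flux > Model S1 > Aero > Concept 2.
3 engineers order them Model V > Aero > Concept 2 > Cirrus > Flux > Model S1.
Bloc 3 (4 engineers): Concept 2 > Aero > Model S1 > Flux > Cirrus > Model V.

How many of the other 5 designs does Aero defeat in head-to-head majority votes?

Aero against each rival (9 engineers):
Aero–Model S1: Aero 7–2.
Aero vs Model V: Aero is ranked higher on 4 ballots, Model V on 5. Model V wins 5–4.
Aero vs Flux: Aero wins 7–2.
Aero–Concept 2: Aero 5–4.
Aero vs Cirrus: Aero is ranked higher on 3+4 = 7 ballots, Cirrus on 2. Aero wins 7–2.
Aero beats Model S1, Flux, Concept 2, Cirrus; loses to Model V — 4 pairwise wins.

4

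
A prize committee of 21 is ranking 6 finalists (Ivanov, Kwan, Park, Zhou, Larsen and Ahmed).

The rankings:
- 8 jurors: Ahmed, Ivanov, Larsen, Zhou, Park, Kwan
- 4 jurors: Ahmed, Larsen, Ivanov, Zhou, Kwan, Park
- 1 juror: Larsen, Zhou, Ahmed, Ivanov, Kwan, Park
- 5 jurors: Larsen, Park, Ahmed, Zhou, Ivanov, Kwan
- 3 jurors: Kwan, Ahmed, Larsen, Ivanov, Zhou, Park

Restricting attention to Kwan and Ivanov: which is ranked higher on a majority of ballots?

Ivanov

Ballots ranking Kwan above Ivanov: 3.
Ballots ranking Ivanov above Kwan: 21 − 3 = 18.
Ivanov wins the head-to-head 18–3.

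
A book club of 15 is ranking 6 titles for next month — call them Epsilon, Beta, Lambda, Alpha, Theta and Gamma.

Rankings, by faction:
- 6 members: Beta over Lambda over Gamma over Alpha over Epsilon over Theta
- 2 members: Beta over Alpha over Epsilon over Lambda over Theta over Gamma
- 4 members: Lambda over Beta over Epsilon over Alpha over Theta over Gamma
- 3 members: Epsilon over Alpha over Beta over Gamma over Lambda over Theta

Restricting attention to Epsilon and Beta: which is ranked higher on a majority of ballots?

Beta

Ballots ranking Epsilon above Beta: 3.
Ballots ranking Beta above Epsilon: 15 − 3 = 12.
Beta wins the head-to-head 12–3.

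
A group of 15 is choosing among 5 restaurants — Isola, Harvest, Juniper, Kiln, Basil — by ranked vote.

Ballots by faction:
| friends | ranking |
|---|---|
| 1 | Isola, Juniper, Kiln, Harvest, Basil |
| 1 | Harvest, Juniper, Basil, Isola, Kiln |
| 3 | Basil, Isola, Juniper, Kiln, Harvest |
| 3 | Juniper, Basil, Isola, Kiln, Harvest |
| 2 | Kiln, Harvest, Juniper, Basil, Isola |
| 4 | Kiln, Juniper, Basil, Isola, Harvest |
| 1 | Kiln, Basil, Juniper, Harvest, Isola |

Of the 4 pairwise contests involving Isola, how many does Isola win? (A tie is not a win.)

2

Isola against each rival (15 friends):
Isola vs Harvest: 11 to 4, Isola.
Isola vs Juniper: Isola is ranked higher on 1+3 = 4 ballots, Juniper on 11. Juniper wins 11–4.
Isola vs Kiln: 8 to 7, Isola.
Isola vs Basil: 1 to 14, Basil.
Isola beats Harvest, Kiln; loses to Juniper, Basil — 2 pairwise wins.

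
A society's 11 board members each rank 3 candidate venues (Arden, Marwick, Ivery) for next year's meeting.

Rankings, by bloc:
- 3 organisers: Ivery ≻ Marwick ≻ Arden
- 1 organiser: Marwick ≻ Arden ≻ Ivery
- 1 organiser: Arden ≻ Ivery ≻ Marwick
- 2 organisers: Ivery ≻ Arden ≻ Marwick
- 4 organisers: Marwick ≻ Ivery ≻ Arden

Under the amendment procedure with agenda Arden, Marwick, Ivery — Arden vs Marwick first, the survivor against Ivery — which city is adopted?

Round 1: Arden vs Marwick — 3–8, Marwick advances.
Round 2: Marwick vs Ivery — 5–6, Ivery advances.
The agenda winner is Ivery.

Ivery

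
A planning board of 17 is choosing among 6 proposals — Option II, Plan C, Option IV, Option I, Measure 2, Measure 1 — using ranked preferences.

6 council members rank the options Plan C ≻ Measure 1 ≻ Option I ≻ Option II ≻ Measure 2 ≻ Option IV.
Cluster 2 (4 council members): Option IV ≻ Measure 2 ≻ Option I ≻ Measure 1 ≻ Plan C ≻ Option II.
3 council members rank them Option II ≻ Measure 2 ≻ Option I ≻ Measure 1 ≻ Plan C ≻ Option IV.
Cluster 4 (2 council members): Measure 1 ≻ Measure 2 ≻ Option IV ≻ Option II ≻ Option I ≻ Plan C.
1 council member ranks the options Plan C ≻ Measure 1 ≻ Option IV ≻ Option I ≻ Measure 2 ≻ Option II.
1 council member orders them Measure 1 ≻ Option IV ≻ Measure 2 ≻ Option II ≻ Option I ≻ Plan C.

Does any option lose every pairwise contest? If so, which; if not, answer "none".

Head-to-head results (17 council members):
Option II vs Plan C: Option II is ranked higher on 3+2+1 = 6 ballots, Plan C on 11. Plan C wins 11–6.
Option II vs Option IV: Option II wins 9–8.
Option II vs Option I: Option I, 11–6.
Option II vs Measure 2: 6+3 = 9 for Option II, 8 for Measure 2 — Option II by 9–8.
Option II vs Measure 1: Measure 1, 14–3.
Plan C vs Option IV: 10 to 7, Plan C.
Plan C–Option I: Option I 10–7.
Plan C vs Measure 2: 6+1 = 7 for Plan C, 10 for Measure 2 — Measure 2 by 10–7.
Plan C vs Measure 1: Measure 1 wins 10–7.
Option IV–Option I: Option I 9–8.
Option IV vs Measure 2: 6 to 11, Measure 2.
Option IV vs Measure 1: 4 to 13, Measure 1.
Option I–Measure 2: Measure 2 10–7.
Option I vs Measure 1: Option I is ranked higher on 4+3 = 7 ballots, Measure 1 on 10. Measure 1 wins 10–7.
Measure 2–Measure 1: Measure 1 10–7.
Only Option IV has no wins; Option IV is the Condorcet loser.

Option IV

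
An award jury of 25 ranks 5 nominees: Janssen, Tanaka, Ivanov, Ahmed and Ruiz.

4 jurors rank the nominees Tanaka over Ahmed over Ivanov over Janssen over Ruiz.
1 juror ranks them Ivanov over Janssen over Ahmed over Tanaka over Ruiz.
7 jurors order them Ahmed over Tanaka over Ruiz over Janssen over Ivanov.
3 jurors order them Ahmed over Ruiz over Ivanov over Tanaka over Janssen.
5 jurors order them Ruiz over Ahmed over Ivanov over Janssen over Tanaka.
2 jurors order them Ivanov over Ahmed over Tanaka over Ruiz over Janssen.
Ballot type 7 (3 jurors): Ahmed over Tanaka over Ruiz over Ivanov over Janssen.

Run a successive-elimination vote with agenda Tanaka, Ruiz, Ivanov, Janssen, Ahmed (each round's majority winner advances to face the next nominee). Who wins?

Ahmed

Round 1: Tanaka vs Ruiz — 17–8, Tanaka advances.
Round 2: Tanaka vs Ivanov — 14–11, Tanaka advances.
Round 3: Tanaka vs Janssen — 19–6, Tanaka advances.
Round 4: Tanaka vs Ahmed — 4–21, Ahmed advances.
Ahmed survives the agenda.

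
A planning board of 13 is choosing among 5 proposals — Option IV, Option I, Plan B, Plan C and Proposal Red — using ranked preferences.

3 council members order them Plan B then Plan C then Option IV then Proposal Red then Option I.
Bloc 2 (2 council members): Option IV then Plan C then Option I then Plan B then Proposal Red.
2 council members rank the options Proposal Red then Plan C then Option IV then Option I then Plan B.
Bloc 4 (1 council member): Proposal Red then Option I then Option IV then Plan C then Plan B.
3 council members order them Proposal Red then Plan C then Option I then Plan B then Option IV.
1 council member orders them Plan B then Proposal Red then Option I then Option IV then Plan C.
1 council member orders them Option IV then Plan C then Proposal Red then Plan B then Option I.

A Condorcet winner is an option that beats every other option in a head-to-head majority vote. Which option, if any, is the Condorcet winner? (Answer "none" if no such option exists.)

Pairwise majorities:
Option IV vs Option I: Option IV, 8–5.
Option IV vs Plan B: Plan B wins 7–6.
Option IV–Plan C: Plan C 8–5.
Option IV vs Proposal Red: Proposal Red, 7–6.
Option I vs Plan B: Option I, 8–5.
Option I–Plan C: Plan C 11–2.
Option I–Proposal Red: Proposal Red 11–2.
Plan B vs Plan C: Plan C wins 9–4.
Plan B vs Proposal Red: Proposal Red, 7–6.
Plan C vs Proposal Red: Proposal Red wins 7–6.
Proposal Red wins every pairwise contest, so Proposal Red is the Condorcet winner.

Proposal Red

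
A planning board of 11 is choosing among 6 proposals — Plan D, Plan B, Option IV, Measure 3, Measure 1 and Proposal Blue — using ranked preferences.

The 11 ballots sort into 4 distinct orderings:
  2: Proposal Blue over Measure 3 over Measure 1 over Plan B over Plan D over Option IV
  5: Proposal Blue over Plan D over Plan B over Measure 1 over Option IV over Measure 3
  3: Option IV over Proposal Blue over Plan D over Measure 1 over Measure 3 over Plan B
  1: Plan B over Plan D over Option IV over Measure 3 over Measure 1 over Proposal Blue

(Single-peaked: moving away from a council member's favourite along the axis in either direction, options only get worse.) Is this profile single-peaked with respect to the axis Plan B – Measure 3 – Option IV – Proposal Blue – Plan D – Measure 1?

Axis positions: Plan B=1, Measure 3=2, Option IV=3, Proposal Blue=4, Plan D=5, Measure 1=6.
Faction 1: ranking walks positions 4-2-6-1-5-3; Measure 3 is ranked above Option IV even though Option IV lies between Measure 3 and the peak Proposal Blue on the axis — preferences dip and rise again. Not single-peaked.
Faction 2: ranking walks positions 4-5-1-6-3-2; Plan B is ranked above Option IV even though Option IV lies between Plan B and the peak Proposal Blue on the axis — preferences dip and rise again. Not single-peaked.
Faction 3 (peak Option IV at position 3): ranking walks positions 3-4-5-6-2-1, expanding outward from the peak — single-peaked.
Faction 4: ranking walks positions 1-5-3-2-6-4; Plan D is ranked above Measure 3 even though Measure 3 lies between Plan D and the peak Plan B on the axis — preferences dip and rise again. Not single-peaked.
Faction 1 violates single-peakedness, so the profile is not single-peaked on this axis.

no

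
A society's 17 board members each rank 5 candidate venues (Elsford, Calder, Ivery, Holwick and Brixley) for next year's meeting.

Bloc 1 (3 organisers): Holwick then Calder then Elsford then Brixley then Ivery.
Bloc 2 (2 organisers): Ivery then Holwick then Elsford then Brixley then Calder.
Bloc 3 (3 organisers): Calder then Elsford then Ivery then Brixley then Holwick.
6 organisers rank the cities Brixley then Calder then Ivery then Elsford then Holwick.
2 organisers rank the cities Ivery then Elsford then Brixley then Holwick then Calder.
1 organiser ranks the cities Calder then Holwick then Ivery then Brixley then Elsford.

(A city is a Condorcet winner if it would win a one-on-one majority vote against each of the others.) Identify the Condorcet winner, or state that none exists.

none

Check each pair by majority over 17 ballots:
Elsford vs Calder: Elsford is ranked higher on 2+2 = 4 ballots, Calder on 13. Calder wins 13–4.
Elsford vs Ivery: 3+3 = 6 for Elsford, 11 for Ivery — Ivery by 11–6.
Elsford vs Holwick: Elsford is ranked higher on 3+6+2 = 11 ballots, Holwick on 6. Elsford wins 11–6.
Elsford vs Brixley: Elsford preferred on 3+2+3+2 = 10 ballots; Elsford wins 10–7.
Calder vs Ivery: Calder preferred on 3+3+6+1 = 13 ballots; Calder wins 13–4.
Calder vs Holwick: 10 to 7, Calder.
Calder vs Brixley: 3+3+1 = 7 for Calder, 10 for Brixley — Brixley by 10–7.
Ivery vs Holwick: 2+3+6+2 = 13 for Ivery, 4 for Holwick — Ivery by 13–4.
Ivery vs Brixley: Ivery preferred on 2+3+2+1 = 8 ballots; Brixley wins 9–8.
Holwick vs Brixley: Holwick is ranked higher on 3+2+1 = 6 ballots, Brixley on 11. Brixley wins 11–6.
No city is unbeaten: Elsford loses to Calder; Calder loses to Brixley; Ivery loses to Calder; Holwick loses to Elsford; Brixley loses to Elsford. In particular Elsford > Brixley > Calder > Elsford is a majority cycle — no Condorcet winner exists.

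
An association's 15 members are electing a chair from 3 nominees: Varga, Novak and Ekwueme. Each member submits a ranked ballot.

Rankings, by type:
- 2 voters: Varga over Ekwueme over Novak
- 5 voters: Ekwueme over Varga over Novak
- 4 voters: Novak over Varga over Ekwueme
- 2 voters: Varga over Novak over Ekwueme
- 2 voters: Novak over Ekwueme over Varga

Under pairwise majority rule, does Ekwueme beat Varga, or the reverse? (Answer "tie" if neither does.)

Varga

Ballots ranking Ekwueme above Varga: 5 + 2 = 7.
Ballots ranking Varga above Ekwueme: 15 − 7 = 8.
Varga wins the head-to-head 8–7.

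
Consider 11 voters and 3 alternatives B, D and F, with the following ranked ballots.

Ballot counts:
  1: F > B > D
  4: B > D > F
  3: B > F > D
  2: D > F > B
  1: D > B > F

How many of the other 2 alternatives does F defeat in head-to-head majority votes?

0

F against each rival (11 voters):
F vs B: B wins 8–3.
F vs D: F preferred on 1+3 = 4 ballots; D wins 7–4.
F beats no one; loses to B, D — 0 pairwise wins.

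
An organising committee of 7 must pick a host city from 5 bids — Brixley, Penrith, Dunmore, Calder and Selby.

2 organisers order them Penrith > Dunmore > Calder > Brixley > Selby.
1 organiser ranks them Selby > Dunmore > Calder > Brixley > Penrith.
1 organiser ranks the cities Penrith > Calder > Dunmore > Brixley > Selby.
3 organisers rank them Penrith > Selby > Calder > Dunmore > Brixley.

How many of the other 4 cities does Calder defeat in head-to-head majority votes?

Calder against each rival (7 organisers):
Calder vs Brixley: 7 to 0, Calder.
Calder vs Penrith: Penrith, 6–1.
Calder vs Dunmore: Calder wins 4–3.
Calder vs Selby: Selby, 4–3.
Calder beats Brixley, Dunmore; loses to Penrith, Selby — 2 pairwise wins.

2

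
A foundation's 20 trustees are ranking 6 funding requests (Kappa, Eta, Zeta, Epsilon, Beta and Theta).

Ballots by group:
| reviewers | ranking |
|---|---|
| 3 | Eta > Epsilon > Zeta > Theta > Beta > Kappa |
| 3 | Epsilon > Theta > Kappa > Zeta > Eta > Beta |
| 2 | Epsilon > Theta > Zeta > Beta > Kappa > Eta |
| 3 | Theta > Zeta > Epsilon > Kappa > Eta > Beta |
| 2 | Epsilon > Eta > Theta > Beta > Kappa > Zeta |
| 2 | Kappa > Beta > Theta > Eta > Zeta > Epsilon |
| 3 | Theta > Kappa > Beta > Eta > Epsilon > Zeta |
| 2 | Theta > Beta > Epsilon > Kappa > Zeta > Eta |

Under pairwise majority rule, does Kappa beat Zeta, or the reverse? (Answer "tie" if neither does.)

Ballots ranking Kappa above Zeta: 3 + 2 + 2 + 3 + 2 = 12.
Ballots ranking Zeta above Kappa: 20 − 12 = 8.
Kappa wins the head-to-head 12–8.

Kappa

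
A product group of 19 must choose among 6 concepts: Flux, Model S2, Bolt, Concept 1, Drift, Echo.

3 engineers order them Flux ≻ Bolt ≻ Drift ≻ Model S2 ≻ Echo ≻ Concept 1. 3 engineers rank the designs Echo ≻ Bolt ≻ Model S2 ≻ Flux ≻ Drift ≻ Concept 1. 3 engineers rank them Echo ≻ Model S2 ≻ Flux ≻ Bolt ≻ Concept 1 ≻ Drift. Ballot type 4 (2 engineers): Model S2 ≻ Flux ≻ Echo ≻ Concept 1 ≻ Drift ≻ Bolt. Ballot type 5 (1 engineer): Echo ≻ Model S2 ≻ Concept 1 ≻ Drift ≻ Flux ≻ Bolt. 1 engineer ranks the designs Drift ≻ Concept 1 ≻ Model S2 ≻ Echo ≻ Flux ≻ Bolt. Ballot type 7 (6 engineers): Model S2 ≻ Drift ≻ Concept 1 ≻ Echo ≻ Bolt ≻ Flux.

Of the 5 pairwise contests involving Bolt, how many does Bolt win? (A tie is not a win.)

0

Bolt against each rival (19 engineers):
Bolt vs Flux: Flux wins 10–9.
Bolt vs Model S2: 3+3 = 6 for Bolt, 13 for Model S2 — Model S2 by 13–6.
Bolt vs Concept 1: 9 to 10, Concept 1.
Bolt vs Drift: Drift wins 10–9.
Bolt vs Echo: Echo, 16–3.
Bolt beats no one; loses to Flux, Model S2, Concept 1, Drift, Echo — 0 pairwise wins.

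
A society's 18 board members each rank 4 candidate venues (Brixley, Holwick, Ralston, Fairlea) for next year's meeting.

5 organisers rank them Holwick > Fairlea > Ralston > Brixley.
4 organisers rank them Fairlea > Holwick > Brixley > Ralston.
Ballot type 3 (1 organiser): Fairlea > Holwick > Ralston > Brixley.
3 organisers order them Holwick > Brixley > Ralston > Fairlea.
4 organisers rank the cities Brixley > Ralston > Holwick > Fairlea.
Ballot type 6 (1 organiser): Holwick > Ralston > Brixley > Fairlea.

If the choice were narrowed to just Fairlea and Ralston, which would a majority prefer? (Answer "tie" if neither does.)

Fairlea

Ballots ranking Fairlea above Ralston: 5 + 4 + 1 = 10.
Ballots ranking Ralston above Fairlea: 18 − 10 = 8.
Fairlea wins the head-to-head 10–8.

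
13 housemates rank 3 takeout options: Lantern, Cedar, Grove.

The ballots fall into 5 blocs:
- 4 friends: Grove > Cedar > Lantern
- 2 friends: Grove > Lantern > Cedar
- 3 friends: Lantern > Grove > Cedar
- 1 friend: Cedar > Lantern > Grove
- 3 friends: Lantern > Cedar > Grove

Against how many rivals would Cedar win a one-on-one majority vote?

Cedar against each rival (13 friends):
Cedar vs Lantern: Lantern, 8–5.
Cedar–Grove: Grove 9–4.
Cedar beats no one; loses to Lantern, Grove — 0 pairwise wins.

0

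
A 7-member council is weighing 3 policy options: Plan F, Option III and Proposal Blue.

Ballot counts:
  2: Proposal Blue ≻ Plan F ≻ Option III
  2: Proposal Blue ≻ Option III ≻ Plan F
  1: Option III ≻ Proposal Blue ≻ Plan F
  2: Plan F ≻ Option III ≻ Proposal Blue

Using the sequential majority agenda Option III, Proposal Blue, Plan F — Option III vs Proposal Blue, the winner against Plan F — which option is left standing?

Proposal Blue

Round 1: Option III vs Proposal Blue — 3–4, Proposal Blue advances.
Round 2: Proposal Blue vs Plan F — 5–2, Proposal Blue advances.
The agenda winner is Proposal Blue.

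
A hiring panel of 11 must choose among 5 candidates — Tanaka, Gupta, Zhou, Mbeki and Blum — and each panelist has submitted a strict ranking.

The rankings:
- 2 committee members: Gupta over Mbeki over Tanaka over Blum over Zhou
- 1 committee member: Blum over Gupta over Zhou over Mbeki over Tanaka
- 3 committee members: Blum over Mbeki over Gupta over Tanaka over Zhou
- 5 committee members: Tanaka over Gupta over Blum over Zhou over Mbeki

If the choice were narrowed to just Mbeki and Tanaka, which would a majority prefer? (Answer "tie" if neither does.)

Mbeki

Ballots ranking Mbeki above Tanaka: 2 + 1 + 3 = 6.
Ballots ranking Tanaka above Mbeki: 11 − 6 = 5.
Mbeki wins the head-to-head 6–5.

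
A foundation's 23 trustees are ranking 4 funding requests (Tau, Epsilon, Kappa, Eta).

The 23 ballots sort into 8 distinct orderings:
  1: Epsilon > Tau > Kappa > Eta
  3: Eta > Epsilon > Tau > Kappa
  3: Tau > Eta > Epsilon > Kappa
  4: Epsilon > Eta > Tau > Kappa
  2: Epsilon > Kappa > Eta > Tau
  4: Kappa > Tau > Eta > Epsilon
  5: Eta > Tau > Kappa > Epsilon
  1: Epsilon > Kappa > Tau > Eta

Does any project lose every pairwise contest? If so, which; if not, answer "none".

Kappa

Head-to-head results (23 reviewers):
Tau vs Epsilon: 12 to 11, Tau.
Tau vs Kappa: Tau, 16–7.
Tau vs Eta: Tau is ranked higher on 1+3+4+1 = 9 ballots, Eta on 14. Eta wins 14–9.
Epsilon–Kappa: Epsilon 14–9.
Epsilon vs Eta: Eta, 15–8.
Kappa–Eta: Eta 15–8.
Kappa loses to every other project — it is the Condorcet loser.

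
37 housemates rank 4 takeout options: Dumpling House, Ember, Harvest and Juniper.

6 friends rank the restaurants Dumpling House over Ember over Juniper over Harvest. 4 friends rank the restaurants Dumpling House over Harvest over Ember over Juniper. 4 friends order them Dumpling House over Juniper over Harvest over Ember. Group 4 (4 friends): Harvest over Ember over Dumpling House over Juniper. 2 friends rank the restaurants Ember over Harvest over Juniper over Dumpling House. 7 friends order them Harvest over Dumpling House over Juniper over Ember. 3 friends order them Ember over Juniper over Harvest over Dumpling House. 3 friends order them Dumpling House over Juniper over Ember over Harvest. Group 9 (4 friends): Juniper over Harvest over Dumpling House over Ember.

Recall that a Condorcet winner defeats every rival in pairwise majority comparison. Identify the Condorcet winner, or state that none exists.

Pairwise majorities:
Dumpling House–Ember: Dumpling House 28–9.
Dumpling House vs Harvest: Harvest wins 20–17.
Dumpling House vs Juniper: Dumpling House, 28–9.
Ember–Harvest: Harvest 23–14.
Ember vs Juniper: Ember, 19–18.
Harvest vs Juniper: Juniper wins 20–17.
Every restaurant loses at least once (Dumpling House loses to Harvest; Ember loses to Dumpling House; Harvest loses to Juniper; Juniper loses to Dumpling House). The majority relation contains the cycle Dumpling House > Juniper > Harvest > Dumpling House, so there is no Condorcet winner.

none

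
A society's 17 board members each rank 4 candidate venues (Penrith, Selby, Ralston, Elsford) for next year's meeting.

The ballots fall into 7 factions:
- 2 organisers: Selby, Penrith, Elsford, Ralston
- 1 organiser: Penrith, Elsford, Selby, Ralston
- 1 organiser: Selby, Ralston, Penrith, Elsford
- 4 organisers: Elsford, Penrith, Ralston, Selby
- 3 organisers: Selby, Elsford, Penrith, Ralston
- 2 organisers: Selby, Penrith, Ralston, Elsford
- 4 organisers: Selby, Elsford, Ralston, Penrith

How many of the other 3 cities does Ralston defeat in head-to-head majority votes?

Ralston against each rival (17 organisers):
Ralston vs Penrith: 5 to 12, Penrith.
Ralston vs Selby: Selby, 13–4.
Ralston vs Elsford: 3 to 14, Elsford.
Ralston beats no one; loses to Penrith, Selby, Elsford — 0 pairwise wins.

0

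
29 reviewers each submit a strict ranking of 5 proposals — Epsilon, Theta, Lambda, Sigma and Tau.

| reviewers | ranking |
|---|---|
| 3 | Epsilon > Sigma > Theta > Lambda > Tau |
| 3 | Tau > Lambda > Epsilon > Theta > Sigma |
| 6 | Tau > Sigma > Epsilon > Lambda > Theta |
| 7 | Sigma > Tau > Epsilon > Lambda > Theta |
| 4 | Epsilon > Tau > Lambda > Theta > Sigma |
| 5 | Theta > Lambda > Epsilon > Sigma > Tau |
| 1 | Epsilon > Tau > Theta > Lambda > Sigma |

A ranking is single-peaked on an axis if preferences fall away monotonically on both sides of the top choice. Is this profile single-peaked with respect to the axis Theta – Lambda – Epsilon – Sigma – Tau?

no

Axis positions: Theta=1, Lambda=2, Epsilon=3, Sigma=4, Tau=5.
Cluster 1: ranking walks positions 3-4-1-2-5; Theta is ranked above Lambda even though Lambda lies between Theta and the peak Epsilon on the axis — preferences dip and rise again. Not single-peaked.
Cluster 2: ranking walks positions 5-2-3-1-4; Lambda is ranked above Sigma even though Sigma lies between Lambda and the peak Tau on the axis — preferences dip and rise again. Not single-peaked.
Cluster 3 (peak Tau at position 5): ranking walks positions 5-4-3-2-1, expanding outward from the peak — single-peaked.
Cluster 4 (peak Sigma at position 4): ranking walks positions 4-5-3-2-1, expanding outward from the peak — single-peaked.
Cluster 5: ranking walks positions 3-5-2-1-4; Tau is ranked above Sigma even though Sigma lies between Tau and the peak Epsilon on the axis — preferences dip and rise again. Not single-peaked.
Cluster 6 (peak Theta at position 1): ranking walks positions 1-2-3-4-5, expanding outward from the peak — single-peaked.
Cluster 7: ranking walks positions 3-5-1-2-4; Tau is ranked above Sigma even though Sigma lies between Tau and the peak Epsilon on the axis — preferences dip and rise again. Not single-peaked.
Cluster 1 violates single-peakedness, so the profile is not single-peaked on this axis.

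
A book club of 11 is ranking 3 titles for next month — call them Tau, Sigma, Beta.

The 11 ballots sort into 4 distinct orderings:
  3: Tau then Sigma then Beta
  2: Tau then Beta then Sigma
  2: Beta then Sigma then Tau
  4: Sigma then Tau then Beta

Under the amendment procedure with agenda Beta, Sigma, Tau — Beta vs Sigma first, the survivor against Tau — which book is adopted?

Sigma

Round 1: Beta vs Sigma — 4–7, Sigma advances.
Round 2: Sigma vs Tau — 6–5, Sigma advances.
The agenda winner is Sigma.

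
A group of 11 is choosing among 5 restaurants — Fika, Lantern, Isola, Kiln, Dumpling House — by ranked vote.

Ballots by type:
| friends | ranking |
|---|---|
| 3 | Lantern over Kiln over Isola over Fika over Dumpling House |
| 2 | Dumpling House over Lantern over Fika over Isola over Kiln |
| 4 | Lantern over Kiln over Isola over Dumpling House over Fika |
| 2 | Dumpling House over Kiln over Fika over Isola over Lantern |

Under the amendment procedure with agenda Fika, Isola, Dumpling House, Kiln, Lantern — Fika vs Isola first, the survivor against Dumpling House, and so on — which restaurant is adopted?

Round 1: Fika vs Isola — 4–7, Isola advances.
Round 2: Isola vs Dumpling House — 7–4, Isola advances.
Round 3: Isola vs Kiln — 2–9, Kiln advances.
Round 4: Kiln vs Lantern — 2–9, Lantern advances.
The agenda winner is Lantern.

Lantern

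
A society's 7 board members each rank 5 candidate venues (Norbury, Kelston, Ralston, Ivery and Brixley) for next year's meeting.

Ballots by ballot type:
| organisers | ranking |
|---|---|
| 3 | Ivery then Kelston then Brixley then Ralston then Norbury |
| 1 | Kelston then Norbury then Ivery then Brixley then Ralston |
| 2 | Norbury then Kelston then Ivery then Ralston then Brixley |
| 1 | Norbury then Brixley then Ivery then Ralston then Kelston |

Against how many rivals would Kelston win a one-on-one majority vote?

3

Kelston against each rival (7 organisers):
Kelston vs Norbury: 3+1 = 4 for Kelston, 3 for Norbury — Kelston by 4–3.
Kelston vs Ralston: Kelston is ranked higher on 3+1+2 = 6 ballots, Ralston on 1. Kelston wins 6–1.
Kelston vs Ivery: 1+2 = 3 for Kelston, 4 for Ivery — Ivery by 4–3.
Kelston–Brixley: Kelston 6–1.
Kelston beats Norbury, Ralston, Brixley; loses to Ivery — 3 pairwise wins.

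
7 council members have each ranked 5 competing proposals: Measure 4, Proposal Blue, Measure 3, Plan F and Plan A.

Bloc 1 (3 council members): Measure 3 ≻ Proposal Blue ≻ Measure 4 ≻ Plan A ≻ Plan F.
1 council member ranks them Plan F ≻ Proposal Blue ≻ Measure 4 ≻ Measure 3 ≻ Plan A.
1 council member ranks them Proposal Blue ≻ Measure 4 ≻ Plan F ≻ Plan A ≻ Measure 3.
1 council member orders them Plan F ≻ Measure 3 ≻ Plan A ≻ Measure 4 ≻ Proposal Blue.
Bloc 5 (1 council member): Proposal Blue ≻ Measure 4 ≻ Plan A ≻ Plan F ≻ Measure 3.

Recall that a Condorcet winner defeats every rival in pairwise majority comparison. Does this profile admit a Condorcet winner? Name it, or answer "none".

Pairwise majorities:
Measure 4 vs Proposal Blue: Proposal Blue, 6–1.
Measure 4 vs Measure 3: Measure 3, 4–3.
Measure 4–Plan F: Measure 4 5–2.
Measure 4 vs Plan A: Measure 4 wins 6–1.
Proposal Blue vs Measure 3: Measure 3 wins 4–3.
Proposal Blue vs Plan F: Proposal Blue wins 5–2.
Proposal Blue vs Plan A: Proposal Blue wins 6–1.
Measure 3 vs Plan F: Plan F, 4–3.
Measure 3–Plan A: Measure 3 5–2.
Plan F vs Plan A: Plan A, 4–3.
Every option loses at least once (Measure 4 loses to Proposal Blue; Proposal Blue loses to Measure 3; Measure 3 loses to Plan F; Plan F loses to Measure 4; Plan A loses to Measure 4). The majority relation contains the cycle Measure 4 → Plan F → Measure 3 → Measure 4, so there is no Condorcet winner.

none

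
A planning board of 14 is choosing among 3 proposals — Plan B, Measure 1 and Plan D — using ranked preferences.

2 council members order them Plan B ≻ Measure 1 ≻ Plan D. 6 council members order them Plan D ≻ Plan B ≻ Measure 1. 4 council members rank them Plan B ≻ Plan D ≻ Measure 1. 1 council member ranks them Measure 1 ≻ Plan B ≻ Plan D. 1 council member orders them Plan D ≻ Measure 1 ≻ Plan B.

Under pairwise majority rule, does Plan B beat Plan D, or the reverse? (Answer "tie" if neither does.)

Ballots ranking Plan B above Plan D: 2 + 4 + 1 = 7.
Ballots ranking Plan D above Plan B: 14 − 7 = 7.
7–7: the pair ties.

tie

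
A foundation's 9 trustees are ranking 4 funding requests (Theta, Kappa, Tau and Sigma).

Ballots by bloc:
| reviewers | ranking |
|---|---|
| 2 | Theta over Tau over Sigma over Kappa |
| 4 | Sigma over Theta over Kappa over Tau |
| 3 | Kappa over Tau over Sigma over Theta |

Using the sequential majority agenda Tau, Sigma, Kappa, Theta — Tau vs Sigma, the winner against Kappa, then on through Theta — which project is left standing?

Round 1: Tau vs Sigma — 5–4, Tau advances.
Round 2: Tau vs Kappa — 2–7, Kappa advances.
Round 3: Kappa vs Theta — 3–6, Theta advances.
The agenda winner is Theta.

Theta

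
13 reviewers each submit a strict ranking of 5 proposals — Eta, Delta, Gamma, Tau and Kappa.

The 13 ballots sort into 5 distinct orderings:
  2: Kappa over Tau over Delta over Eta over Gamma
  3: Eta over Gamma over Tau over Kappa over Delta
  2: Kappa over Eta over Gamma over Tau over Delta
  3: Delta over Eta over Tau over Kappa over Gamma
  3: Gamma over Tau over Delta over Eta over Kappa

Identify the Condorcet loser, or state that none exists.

none

Pairwise majorities:
Eta vs Delta: Delta, 8–5.
Eta vs Gamma: Eta, 10–3.
Eta vs Tau: 3+2+3 = 8 for Eta, 5 for Tau — Eta by 8–5.
Eta vs Kappa: Eta wins 9–4.
Delta vs Gamma: Gamma wins 8–5.
Delta vs Tau: Tau, 10–3.
Delta vs Kappa: 3+3 = 6 for Delta, 7 for Kappa — Kappa by 7–6.
Gamma vs Tau: 3+2+3 = 8 for Gamma, 5 for Tau — Gamma by 8–5.
Gamma vs Kappa: Gamma preferred on 3+3 = 6 ballots; Kappa wins 7–6.
Tau vs Kappa: Tau, 9–4.
Each project has at least one pairwise win (Eta beats Gamma; Delta beats Eta; Gamma beats Delta; Tau beats Delta; Kappa beats Delta) — no Condorcet loser.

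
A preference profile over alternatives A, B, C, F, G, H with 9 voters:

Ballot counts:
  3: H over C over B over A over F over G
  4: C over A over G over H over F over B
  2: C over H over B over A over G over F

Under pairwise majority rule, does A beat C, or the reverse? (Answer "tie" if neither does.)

C

No ballot ranks A above C: 0.
Ballots ranking C above A: 9 − 0 = 9.
C wins the head-to-head 9–0.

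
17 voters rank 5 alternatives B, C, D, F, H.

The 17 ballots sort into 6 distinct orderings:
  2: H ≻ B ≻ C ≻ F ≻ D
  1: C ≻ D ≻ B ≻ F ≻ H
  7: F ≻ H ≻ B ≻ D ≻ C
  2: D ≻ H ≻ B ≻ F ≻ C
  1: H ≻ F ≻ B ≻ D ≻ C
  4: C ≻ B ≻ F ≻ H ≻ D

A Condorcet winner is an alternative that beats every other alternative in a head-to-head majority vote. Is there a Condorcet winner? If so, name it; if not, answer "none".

none

Check each pair by majority over 17 ballots:
B vs C: B, 12–5.
B vs D: B is ranked higher on 2+7+1+4 = 14 ballots, D on 3. B wins 14–3.
B vs F: 2+1+2+4 = 9 for B, 8 for F — B by 9–8.
B vs H: H wins 12–5.
C–D: D 10–7.
C vs F: F wins 10–7.
C vs H: 1+4 = 5 for C, 12 for H — H by 12–5.
D vs F: D preferred on 1+2 = 3 ballots; F wins 14–3.
D vs H: H wins 14–3.
F vs H: F wins 12–5.
Each alternative drops at least one matchup (B loses to H; C loses to B; D loses to B; F loses to B; H loses to F); the cycle B > F > H > B rules out a Condorcet winner.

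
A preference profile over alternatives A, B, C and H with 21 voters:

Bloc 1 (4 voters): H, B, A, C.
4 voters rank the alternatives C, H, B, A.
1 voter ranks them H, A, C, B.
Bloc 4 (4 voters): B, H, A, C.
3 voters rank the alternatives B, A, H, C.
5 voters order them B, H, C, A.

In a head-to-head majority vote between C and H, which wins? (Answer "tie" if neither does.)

Ballots ranking C above H: 4.
Ballots ranking H above C: 21 − 4 = 17.
H wins the head-to-head 17–4.

H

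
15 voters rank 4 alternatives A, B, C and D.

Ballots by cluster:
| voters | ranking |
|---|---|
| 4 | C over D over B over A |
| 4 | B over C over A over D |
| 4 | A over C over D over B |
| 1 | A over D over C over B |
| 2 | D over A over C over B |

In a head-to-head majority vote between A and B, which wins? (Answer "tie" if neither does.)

B

Ballots ranking A above B: 4 + 1 + 2 = 7.
Ballots ranking B above A: 15 − 7 = 8.
B wins the head-to-head 8–7.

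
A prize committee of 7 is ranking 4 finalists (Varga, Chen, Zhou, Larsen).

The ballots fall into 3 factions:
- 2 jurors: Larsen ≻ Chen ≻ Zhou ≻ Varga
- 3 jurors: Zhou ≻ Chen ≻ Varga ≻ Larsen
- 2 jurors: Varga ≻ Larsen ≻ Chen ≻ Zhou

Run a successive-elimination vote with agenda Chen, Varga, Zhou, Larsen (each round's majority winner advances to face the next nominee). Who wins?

Larsen

Round 1: Chen vs Varga — 5–2, Chen advances.
Round 2: Chen vs Zhou — 4–3, Chen advances.
Round 3: Chen vs Larsen — 3–4, Larsen advances.
The agenda winner is Larsen.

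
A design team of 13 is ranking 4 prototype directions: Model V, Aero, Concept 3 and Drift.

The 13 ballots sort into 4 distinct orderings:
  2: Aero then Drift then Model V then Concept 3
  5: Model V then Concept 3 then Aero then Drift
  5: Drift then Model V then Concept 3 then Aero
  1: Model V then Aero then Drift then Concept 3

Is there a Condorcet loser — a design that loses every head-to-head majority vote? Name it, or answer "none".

none

Head-to-head results (13 engineers):
Model V vs Aero: Model V preferred on 5+5+1 = 11 ballots; Model V wins 11–2.
Model V vs Concept 3: Model V, 13–0.
Model V vs Drift: Model V is ranked higher on 5+1 = 6 ballots, Drift on 7. Drift wins 7–6.
Aero–Concept 3: Concept 3 10–3.
Aero vs Drift: Aero preferred on 2+5+1 = 8 ballots; Aero wins 8–5.
Concept 3 vs Drift: Concept 3 preferred on 5 ballots; Drift wins 8–5.
No design is winless: Model V beats Aero; Aero beats Drift; Concept 3 beats Aero; Drift beats Model V. There is no Condorcet loser.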